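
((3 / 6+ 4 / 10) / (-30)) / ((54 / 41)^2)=-1681 / 97200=-0.02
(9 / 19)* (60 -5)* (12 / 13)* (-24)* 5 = -712800 / 247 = -2885.83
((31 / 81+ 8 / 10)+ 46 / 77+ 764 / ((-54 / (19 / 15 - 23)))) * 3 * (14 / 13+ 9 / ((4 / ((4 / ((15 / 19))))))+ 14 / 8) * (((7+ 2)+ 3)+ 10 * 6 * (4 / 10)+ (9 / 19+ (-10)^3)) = -24188917340143 / 1901900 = -12718290.84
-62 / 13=-4.77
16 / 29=0.55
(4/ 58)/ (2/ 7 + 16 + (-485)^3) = -14/ 23159074069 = -0.00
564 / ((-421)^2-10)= 188 / 59077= 0.00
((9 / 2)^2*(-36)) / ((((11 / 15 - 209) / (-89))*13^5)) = -973215 / 1159919332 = -0.00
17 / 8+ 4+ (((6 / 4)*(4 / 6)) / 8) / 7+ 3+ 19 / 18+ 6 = 2041 / 126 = 16.20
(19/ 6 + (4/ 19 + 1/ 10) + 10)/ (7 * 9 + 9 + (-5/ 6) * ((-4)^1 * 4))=3841/ 24320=0.16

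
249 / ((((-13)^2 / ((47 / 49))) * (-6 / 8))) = -15604 / 8281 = -1.88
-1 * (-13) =13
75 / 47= 1.60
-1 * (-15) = 15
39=39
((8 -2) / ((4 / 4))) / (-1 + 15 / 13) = 39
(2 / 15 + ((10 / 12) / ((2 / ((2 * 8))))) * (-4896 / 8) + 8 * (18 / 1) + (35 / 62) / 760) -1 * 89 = -4024.87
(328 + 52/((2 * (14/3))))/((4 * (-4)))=-2335/112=-20.85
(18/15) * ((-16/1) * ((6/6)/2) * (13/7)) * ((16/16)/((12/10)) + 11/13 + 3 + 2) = -4168/35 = -119.09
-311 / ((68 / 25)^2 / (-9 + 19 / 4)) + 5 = 183.65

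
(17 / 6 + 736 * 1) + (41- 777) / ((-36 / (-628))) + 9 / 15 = -1088971 / 90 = -12099.68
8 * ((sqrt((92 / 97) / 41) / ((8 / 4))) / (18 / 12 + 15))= 16 * sqrt(91471) / 131241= 0.04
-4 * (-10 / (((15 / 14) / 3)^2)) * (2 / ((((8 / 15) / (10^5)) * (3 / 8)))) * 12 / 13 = 3763200000 / 13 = 289476923.08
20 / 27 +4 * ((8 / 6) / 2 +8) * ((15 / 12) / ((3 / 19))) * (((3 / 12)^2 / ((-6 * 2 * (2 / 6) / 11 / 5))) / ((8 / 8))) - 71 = -264479 / 864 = -306.11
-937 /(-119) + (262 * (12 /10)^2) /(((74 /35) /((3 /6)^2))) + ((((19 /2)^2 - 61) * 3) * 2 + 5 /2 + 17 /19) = 96782573 /418285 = 231.38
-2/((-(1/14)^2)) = 392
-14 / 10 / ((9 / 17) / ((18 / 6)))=-119 / 15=-7.93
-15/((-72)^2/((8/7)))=-5/1512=-0.00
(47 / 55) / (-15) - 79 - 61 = -115547 / 825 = -140.06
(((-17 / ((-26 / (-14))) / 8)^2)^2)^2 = 40213853471634241 / 13685690504052736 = 2.94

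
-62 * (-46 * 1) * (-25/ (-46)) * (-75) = -116250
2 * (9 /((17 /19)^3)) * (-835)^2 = 86080792950 /4913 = 17521024.41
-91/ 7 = -13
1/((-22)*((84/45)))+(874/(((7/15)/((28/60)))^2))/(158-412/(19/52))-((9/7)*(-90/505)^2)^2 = -3833161095201899/4133053524770632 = -0.93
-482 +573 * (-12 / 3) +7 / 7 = -2773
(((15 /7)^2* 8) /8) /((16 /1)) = 225 /784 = 0.29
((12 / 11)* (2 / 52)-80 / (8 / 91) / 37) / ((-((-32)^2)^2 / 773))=25104721 / 1387003904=0.02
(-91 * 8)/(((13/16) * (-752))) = 56/47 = 1.19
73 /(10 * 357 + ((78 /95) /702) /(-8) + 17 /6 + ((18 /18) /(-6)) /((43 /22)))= 0.02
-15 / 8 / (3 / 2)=-5 / 4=-1.25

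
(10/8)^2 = 25/16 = 1.56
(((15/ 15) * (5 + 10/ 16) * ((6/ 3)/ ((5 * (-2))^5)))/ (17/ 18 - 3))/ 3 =27/ 1480000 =0.00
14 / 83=0.17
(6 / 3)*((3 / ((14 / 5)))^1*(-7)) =-15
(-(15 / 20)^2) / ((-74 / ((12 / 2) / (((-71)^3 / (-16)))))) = 27 / 13242707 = 0.00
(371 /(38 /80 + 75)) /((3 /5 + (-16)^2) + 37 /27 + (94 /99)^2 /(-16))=2908936800 /152629490833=0.02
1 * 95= 95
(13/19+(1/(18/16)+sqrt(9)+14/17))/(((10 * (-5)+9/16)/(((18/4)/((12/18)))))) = -0.74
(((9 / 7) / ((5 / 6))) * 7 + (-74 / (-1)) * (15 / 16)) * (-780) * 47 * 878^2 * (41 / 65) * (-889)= 6352764065426646 / 5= 1270552813085329.20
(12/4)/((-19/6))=-0.95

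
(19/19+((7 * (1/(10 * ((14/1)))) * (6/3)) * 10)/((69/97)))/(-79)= -166/5451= -0.03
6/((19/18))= 108/19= 5.68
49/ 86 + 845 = 72719/ 86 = 845.57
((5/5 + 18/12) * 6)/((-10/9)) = -27/2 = -13.50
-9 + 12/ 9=-23/ 3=-7.67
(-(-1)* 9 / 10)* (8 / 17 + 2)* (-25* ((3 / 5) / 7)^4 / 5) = -0.00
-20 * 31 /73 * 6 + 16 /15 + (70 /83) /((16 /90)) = -16413199 /363540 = -45.15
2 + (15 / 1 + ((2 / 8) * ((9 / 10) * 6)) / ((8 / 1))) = 2747 / 160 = 17.17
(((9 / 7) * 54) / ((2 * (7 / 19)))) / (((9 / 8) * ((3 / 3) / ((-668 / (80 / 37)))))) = -6339654 / 245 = -25876.14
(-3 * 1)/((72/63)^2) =-147/64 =-2.30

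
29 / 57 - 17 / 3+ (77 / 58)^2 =-217021 / 63916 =-3.40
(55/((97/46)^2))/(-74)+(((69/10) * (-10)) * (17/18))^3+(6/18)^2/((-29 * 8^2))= -4827960542506855/17445640896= -276743.09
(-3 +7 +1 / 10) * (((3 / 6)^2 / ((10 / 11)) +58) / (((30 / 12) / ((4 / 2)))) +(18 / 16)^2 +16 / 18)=28796473 / 144000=199.98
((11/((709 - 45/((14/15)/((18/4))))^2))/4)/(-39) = -2156/7402423431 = -0.00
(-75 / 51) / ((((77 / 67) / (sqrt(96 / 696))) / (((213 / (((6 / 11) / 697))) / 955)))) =-975185*sqrt(29) / 38773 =-135.44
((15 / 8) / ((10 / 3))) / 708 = 3 / 3776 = 0.00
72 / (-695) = -72 / 695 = -0.10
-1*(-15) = 15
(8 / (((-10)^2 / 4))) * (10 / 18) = 8 / 45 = 0.18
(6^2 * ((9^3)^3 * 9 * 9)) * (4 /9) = 502096953744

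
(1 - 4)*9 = -27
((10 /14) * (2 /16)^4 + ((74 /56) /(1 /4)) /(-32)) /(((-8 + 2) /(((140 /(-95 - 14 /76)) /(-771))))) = 149815 /2855635968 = 0.00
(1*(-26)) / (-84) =13 / 42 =0.31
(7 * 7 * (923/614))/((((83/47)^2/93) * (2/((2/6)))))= 366.10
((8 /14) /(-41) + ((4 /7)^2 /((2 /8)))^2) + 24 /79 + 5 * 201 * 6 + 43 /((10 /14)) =236890130089 /38884195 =6092.20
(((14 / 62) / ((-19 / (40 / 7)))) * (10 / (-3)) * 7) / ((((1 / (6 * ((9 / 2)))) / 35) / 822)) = 1230906.62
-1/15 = -0.07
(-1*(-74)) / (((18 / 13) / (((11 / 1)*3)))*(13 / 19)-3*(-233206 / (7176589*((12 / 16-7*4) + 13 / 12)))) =2962.07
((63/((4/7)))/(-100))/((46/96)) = -1323/575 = -2.30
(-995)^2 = 990025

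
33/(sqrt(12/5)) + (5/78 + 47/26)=73/39 + 11*sqrt(15)/2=23.17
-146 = -146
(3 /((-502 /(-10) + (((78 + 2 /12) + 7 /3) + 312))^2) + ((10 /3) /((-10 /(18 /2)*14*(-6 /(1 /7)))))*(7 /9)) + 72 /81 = 489966625 /548753212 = 0.89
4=4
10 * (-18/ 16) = -45/ 4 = -11.25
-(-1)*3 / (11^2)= 3 / 121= 0.02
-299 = -299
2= 2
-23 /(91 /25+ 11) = -575 /366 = -1.57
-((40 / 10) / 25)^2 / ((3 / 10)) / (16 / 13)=-26 / 375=-0.07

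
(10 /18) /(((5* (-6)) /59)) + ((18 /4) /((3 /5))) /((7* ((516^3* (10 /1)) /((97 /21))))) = -9807135413 /8976022272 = -1.09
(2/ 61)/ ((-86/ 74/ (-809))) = 59866/ 2623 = 22.82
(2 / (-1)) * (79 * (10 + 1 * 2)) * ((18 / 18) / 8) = -237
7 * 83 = 581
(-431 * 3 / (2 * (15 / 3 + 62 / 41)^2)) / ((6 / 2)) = -5.08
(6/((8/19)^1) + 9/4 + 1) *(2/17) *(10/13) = 350/221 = 1.58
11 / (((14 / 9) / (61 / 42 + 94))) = 132297 / 196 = 674.98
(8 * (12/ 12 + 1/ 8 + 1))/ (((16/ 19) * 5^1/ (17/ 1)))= 68.64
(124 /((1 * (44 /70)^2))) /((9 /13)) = 493675 /1089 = 453.33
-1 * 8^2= -64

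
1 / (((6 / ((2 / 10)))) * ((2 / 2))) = 1 / 30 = 0.03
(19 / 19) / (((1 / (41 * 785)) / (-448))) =-14418880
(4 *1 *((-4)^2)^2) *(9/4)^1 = 2304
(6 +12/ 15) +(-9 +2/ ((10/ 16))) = 1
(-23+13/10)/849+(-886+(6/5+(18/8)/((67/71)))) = -1003918091/1137660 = -882.44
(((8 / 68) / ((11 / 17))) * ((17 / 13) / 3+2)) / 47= 190 / 20163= 0.01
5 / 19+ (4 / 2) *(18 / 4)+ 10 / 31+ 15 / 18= 36821 / 3534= 10.42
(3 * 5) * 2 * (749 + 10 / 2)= 22620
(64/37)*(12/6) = 128/37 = 3.46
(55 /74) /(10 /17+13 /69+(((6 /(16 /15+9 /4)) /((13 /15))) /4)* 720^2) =166900305 /60747686080018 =0.00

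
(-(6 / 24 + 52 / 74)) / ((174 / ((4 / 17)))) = -47 / 36482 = -0.00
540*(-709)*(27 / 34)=-5168610 / 17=-304035.88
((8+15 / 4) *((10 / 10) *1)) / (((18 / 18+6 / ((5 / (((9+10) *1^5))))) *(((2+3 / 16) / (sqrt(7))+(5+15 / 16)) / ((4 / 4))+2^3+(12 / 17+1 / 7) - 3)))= 10547270 / 250560153 - 279650 *sqrt(7) / 250560153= 0.04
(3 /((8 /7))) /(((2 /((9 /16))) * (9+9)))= 21 /512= 0.04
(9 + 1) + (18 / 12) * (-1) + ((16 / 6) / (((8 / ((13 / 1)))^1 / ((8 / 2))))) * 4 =467 / 6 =77.83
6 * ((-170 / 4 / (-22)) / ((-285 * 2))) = -17 / 836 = -0.02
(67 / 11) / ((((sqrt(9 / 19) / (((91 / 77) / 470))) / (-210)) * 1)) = -6097 * sqrt(19) / 5687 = -4.67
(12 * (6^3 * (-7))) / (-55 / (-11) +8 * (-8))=18144 / 59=307.53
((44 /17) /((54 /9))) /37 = 22 /1887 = 0.01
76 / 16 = 19 / 4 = 4.75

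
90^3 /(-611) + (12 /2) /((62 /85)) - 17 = -22765192 /18941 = -1201.90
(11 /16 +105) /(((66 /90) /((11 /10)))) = 5073 /32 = 158.53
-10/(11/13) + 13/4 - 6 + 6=-377/44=-8.57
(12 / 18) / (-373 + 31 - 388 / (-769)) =-769 / 393915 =-0.00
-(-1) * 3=3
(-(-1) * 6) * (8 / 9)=16 / 3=5.33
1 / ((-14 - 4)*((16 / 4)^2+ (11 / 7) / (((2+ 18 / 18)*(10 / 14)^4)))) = -625 / 202638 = -0.00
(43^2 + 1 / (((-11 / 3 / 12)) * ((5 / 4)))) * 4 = 406204 / 55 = 7385.53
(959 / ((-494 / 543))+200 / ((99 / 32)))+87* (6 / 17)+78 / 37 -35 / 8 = -118253322743 / 123047496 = -961.04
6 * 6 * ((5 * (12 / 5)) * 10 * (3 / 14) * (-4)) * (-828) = 21461760 / 7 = 3065965.71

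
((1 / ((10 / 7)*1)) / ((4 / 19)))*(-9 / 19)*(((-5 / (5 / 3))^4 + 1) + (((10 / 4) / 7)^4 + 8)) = -141.78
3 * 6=18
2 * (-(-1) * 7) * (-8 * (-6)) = 672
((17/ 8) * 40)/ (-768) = -85/ 768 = -0.11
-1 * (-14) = 14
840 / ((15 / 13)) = 728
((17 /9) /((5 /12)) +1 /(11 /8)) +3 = 1363 /165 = 8.26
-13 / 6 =-2.17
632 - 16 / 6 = 1888 / 3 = 629.33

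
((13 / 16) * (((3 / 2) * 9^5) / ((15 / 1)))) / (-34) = -767637 / 5440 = -141.11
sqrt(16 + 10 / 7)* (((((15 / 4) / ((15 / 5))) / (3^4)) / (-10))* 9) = -sqrt(854) / 504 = -0.06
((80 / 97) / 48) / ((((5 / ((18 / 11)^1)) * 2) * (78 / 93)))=93 / 27742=0.00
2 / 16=1 / 8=0.12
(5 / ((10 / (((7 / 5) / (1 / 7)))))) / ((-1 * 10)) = -49 / 100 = -0.49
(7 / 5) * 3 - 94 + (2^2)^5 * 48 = 245311 / 5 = 49062.20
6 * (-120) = -720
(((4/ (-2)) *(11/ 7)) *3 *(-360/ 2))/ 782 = 5940/ 2737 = 2.17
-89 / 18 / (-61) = 89 / 1098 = 0.08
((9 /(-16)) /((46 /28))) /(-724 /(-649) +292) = -5841 /5000384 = -0.00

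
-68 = -68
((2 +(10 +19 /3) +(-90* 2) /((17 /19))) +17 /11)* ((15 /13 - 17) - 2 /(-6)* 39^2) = -649405580 /7293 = -89045.05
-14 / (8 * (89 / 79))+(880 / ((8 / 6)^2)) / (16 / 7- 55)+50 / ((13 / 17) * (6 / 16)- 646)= -14126525661 / 1281776932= -11.02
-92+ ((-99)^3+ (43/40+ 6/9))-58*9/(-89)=-10363694639/10680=-970383.39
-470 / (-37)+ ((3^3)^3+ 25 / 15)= 2186408 / 111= 19697.37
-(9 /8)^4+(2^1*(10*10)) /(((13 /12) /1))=9745107 /53248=183.01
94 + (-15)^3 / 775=2779 / 31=89.65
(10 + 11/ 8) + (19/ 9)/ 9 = 7523/ 648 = 11.61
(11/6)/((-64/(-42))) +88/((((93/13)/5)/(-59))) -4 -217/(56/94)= -23783383/5952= -3995.86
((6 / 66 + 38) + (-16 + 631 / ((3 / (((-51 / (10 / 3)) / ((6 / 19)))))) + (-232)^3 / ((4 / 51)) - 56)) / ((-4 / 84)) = 735603868503 / 220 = 3343653947.74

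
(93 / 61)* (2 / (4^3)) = 93 / 1952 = 0.05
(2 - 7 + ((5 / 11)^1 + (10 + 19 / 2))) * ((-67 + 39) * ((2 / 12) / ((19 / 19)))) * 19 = -43757 / 33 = -1325.97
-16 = -16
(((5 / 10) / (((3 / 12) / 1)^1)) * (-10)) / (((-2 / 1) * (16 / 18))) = 45 / 4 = 11.25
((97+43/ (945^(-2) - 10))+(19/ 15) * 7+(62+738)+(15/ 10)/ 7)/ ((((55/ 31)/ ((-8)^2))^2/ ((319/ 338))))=48261994175233829888/ 43578498838875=1107472.62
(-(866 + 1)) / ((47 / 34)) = -29478 / 47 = -627.19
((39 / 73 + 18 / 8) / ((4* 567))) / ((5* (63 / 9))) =271 / 7726320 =0.00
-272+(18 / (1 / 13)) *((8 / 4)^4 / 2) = 1600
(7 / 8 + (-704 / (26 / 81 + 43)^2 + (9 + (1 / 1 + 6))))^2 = 21831792095757609 / 80191451881024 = 272.25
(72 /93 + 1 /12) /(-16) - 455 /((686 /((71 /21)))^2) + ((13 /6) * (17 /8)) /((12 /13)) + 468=1159070429977 /2450863968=472.92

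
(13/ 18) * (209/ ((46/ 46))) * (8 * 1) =10868/ 9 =1207.56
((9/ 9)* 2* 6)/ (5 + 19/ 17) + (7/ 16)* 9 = 1227/ 208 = 5.90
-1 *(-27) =27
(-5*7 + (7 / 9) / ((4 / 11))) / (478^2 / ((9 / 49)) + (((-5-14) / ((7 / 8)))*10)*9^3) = -8281 / 273589168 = -0.00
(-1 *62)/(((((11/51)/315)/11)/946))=-942244380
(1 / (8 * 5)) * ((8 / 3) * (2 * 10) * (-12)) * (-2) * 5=160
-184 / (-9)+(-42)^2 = 16060 / 9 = 1784.44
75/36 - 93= -1091/12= -90.92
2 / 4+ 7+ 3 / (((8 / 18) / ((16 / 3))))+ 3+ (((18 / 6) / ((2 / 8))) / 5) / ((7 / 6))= 3399 / 70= 48.56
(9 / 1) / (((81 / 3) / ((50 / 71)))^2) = 2500 / 408321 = 0.01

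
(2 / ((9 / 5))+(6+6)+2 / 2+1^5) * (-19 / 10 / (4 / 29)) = -9367 / 45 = -208.16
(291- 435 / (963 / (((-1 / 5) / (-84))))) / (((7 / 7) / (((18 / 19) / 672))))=7846495 / 19126464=0.41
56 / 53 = 1.06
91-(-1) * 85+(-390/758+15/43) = 2865572/16297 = 175.83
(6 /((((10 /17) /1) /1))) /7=51 /35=1.46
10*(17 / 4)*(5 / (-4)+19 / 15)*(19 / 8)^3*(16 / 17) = 6859 / 768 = 8.93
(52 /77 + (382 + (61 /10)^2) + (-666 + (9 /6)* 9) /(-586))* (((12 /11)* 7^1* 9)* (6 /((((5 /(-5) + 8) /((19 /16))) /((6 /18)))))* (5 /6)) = 81209217213 /9926840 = 8180.77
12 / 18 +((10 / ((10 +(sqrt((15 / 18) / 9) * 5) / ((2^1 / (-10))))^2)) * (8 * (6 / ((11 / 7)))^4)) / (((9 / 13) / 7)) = 512096256 * sqrt(30) / 190333 +3968919014 / 259545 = 30028.46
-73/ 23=-3.17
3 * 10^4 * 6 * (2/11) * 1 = 360000/11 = 32727.27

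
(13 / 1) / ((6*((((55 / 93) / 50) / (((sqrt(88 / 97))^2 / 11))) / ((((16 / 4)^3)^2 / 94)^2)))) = 67612180480 / 2357003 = 28685.66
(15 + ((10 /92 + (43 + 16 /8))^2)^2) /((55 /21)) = 77861589970353 /49252016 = 1580881.28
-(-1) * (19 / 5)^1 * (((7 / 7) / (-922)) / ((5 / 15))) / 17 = -0.00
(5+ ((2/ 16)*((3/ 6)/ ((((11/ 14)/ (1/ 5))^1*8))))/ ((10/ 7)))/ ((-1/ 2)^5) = -160.04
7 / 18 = 0.39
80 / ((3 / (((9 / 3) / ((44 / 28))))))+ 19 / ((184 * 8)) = 824529 / 16192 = 50.92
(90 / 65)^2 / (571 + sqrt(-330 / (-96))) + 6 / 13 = 136618314 / 293868523-432 * sqrt(55) / 293868523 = 0.46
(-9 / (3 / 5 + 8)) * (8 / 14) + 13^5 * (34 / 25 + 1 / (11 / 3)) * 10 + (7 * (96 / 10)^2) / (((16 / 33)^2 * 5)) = 2509220793127 / 413875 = 6062750.33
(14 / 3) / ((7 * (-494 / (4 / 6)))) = -2 / 2223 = -0.00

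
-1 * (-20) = 20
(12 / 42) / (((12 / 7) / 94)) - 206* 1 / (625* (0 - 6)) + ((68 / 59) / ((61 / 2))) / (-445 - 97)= 9583540254 / 609580625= 15.72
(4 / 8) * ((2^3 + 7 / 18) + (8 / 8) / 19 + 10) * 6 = 6307 / 114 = 55.32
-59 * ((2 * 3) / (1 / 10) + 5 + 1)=-3894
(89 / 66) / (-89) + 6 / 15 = 127 / 330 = 0.38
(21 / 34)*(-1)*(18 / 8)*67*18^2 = -1025703 / 34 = -30167.74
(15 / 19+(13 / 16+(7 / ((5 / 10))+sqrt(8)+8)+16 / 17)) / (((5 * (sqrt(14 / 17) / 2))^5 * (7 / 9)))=41616 * sqrt(119) / 7503125+19406367 * sqrt(238) / 570237500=0.59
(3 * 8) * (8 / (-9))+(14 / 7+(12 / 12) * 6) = -40 / 3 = -13.33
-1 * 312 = -312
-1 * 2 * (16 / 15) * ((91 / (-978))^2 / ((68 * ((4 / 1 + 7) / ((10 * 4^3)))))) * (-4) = 8479744 / 134146881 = 0.06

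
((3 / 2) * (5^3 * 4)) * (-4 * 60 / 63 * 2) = -40000 / 7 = -5714.29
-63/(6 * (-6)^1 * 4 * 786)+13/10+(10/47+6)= 22204573/2955360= 7.51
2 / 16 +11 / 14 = 51 / 56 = 0.91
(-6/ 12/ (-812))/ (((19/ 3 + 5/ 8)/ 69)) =207/ 33901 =0.01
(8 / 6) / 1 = 4 / 3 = 1.33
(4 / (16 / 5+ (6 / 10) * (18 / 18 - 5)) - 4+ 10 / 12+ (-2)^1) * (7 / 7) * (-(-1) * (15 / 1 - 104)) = 89 / 6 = 14.83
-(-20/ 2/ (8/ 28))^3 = 42875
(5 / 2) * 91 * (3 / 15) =91 / 2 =45.50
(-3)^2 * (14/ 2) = 63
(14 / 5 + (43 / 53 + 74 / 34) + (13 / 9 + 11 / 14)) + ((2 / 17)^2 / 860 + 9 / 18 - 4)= 4.52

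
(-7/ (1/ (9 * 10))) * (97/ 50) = -6111/ 5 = -1222.20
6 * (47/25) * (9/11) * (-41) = -104058/275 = -378.39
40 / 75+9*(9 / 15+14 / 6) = 26.93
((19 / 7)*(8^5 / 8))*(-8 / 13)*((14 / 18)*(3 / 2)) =-311296 / 39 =-7981.95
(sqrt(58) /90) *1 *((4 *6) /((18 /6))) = 0.68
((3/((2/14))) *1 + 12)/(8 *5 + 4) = 3/4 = 0.75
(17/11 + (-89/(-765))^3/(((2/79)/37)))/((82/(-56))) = -530439987098/201911403375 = -2.63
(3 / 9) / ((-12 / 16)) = -4 / 9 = -0.44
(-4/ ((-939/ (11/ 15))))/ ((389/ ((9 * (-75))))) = -660/ 121757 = -0.01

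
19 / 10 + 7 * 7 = 509 / 10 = 50.90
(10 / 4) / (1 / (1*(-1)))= -5 / 2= -2.50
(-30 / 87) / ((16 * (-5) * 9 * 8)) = 1 / 16704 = 0.00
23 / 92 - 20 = -79 / 4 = -19.75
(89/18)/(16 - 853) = -89/15066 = -0.01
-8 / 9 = -0.89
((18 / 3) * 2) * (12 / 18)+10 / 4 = 21 / 2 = 10.50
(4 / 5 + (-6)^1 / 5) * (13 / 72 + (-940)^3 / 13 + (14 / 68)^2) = 17282791811693 / 676260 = 25556430.68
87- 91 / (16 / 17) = -155 / 16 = -9.69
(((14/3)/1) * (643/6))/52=4501/468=9.62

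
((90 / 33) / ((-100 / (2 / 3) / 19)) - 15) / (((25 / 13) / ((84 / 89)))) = -921648 / 122375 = -7.53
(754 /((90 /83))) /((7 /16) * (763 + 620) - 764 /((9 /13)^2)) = -4505904 /6408475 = -0.70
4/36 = 1/9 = 0.11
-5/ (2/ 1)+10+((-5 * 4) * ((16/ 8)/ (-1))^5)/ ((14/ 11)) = 7145/ 14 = 510.36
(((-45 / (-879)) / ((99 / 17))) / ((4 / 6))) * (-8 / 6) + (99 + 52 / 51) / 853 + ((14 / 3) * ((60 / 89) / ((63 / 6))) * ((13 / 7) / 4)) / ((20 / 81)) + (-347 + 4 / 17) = -10077433656369 / 29116978429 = -346.10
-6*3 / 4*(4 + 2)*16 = -432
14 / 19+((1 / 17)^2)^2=1169313 / 1586899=0.74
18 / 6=3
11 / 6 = 1.83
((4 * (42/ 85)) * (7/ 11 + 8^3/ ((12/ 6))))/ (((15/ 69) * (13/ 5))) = 897.41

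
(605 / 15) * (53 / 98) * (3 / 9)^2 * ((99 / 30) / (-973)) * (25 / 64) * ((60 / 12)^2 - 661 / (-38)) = -0.14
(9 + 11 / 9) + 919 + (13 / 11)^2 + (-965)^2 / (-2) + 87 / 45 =-5060364631 / 10890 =-464679.95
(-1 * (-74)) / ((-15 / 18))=-88.80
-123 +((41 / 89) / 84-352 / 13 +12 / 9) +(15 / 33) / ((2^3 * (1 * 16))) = -148.73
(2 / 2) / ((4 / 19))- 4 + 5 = 23 / 4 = 5.75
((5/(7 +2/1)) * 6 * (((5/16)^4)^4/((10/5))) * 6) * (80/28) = 3814697265625/16140901064495857664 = 0.00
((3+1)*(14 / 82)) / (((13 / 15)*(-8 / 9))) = -945 / 1066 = -0.89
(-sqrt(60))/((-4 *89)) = sqrt(15)/178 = 0.02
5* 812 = 4060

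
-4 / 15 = -0.27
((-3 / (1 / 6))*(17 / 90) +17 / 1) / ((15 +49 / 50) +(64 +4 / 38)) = 12920 / 76081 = 0.17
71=71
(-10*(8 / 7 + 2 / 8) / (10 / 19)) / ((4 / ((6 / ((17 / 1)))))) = -2223 / 952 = -2.34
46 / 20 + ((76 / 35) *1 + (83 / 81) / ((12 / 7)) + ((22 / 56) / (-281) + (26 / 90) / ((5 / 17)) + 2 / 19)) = 1397494531 / 227040975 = 6.16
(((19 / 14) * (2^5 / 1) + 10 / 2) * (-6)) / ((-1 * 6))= 339 / 7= 48.43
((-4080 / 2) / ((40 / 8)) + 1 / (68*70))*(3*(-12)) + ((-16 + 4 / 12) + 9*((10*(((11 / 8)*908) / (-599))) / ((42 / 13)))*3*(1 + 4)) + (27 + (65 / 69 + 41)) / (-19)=2148986274224 / 155748985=13797.75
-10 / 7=-1.43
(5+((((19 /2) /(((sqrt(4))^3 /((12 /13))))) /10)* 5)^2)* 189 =10835181 /10816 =1001.77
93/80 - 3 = -147/80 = -1.84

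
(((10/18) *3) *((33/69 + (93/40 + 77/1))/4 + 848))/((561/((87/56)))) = 8420701/2102016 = 4.01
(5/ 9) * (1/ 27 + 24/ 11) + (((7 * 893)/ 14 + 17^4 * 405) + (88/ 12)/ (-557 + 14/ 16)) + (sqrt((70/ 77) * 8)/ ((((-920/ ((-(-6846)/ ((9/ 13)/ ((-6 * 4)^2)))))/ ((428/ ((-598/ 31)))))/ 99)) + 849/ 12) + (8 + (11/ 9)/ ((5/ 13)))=2681807582147927/ 79281180 + 13079912832 * sqrt(55)/ 2645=70500723.59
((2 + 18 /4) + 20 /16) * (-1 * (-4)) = 31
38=38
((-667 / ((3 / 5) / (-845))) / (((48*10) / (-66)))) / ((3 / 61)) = -2626289.34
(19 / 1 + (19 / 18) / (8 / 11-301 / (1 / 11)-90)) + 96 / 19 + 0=307673107 / 12791826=24.05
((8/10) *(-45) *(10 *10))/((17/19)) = -68400/17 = -4023.53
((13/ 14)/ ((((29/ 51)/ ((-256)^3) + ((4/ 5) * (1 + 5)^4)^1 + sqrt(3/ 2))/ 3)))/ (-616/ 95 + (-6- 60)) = -17576943723492567574118400/ 474181478507552546606451784901 + 8476535360757694464000 * sqrt(6)/ 474181478507552546606451784901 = -0.00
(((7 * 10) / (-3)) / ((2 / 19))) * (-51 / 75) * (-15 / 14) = -161.50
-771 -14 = -785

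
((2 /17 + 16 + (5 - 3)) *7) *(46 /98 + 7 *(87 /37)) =1350448 /629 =2146.98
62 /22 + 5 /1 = 7.82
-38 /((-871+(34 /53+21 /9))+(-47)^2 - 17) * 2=-3021 /52628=-0.06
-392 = -392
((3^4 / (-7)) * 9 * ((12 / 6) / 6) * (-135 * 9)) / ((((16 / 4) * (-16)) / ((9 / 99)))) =-295245 / 4928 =-59.91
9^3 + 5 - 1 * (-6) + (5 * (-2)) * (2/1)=720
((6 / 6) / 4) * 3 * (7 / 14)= 3 / 8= 0.38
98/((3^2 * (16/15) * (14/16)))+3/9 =12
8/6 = 4/3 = 1.33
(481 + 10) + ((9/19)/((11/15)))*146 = 122329/209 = 585.31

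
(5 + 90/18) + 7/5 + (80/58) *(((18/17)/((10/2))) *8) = 33861/2465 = 13.74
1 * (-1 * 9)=-9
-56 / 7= -8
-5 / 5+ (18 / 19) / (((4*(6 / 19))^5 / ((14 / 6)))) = -414857 / 1327104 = -0.31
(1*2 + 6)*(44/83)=352/83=4.24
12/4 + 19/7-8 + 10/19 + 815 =108161/133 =813.24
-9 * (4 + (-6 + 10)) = -72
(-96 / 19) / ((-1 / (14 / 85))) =1344 / 1615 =0.83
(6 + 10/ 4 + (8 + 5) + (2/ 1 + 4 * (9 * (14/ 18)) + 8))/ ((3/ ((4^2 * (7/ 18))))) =3332/ 27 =123.41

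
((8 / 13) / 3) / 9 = 8 / 351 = 0.02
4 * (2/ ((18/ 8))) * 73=2336/ 9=259.56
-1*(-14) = 14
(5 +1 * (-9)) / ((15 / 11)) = -44 / 15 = -2.93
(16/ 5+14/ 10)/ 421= 23/ 2105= 0.01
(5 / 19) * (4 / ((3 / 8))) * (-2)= -320 / 57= -5.61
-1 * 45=-45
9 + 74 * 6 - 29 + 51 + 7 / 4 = 1907 / 4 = 476.75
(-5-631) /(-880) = 159 /220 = 0.72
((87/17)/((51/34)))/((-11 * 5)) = -58/935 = -0.06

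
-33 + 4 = -29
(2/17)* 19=38/17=2.24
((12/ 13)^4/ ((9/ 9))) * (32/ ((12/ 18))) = 995328/ 28561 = 34.85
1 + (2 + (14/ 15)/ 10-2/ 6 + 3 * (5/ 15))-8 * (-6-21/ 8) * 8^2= 110494/ 25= 4419.76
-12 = -12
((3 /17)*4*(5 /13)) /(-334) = -30 /36907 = -0.00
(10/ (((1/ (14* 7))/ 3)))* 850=2499000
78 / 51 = 26 / 17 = 1.53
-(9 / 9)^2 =-1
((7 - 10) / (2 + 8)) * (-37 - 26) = 189 / 10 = 18.90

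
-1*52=-52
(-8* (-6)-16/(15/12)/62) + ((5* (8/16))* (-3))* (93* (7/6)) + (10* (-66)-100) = -946093/620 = -1525.96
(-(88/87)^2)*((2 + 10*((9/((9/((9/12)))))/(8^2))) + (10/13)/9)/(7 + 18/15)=-19957135/72616986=-0.27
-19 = -19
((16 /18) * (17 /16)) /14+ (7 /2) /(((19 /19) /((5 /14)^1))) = 83 /63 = 1.32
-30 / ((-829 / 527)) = 15810 / 829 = 19.07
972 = 972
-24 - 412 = -436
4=4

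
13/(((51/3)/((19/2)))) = 247/34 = 7.26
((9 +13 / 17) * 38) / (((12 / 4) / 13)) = 82004 / 51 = 1607.92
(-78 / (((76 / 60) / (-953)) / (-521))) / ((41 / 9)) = -5228281890 / 779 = -6711530.03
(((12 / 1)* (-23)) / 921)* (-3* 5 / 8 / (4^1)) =345 / 2456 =0.14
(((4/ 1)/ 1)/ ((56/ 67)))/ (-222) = -67/ 3108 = -0.02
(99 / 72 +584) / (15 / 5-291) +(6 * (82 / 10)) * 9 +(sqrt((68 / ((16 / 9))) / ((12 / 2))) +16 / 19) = sqrt(102) / 4 +32219833 / 72960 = 444.13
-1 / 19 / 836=-1 / 15884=-0.00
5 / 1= 5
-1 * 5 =-5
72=72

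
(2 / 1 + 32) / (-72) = -17 / 36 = -0.47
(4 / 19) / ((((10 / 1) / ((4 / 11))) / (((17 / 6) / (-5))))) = -0.00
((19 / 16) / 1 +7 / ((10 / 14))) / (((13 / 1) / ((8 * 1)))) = 879 / 130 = 6.76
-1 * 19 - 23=-42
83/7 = 11.86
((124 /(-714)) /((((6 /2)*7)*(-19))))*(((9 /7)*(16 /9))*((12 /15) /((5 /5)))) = 3968 /4985505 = 0.00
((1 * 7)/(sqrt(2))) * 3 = 21 * sqrt(2)/2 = 14.85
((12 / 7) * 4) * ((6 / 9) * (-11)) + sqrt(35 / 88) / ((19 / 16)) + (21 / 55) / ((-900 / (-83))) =-5803933 / 115500 + 4 * sqrt(770) / 209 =-49.72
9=9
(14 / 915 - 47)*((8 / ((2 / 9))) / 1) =-515892 / 305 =-1691.45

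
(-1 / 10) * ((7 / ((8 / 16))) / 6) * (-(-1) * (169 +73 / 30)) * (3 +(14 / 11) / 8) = -5004139 / 39600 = -126.37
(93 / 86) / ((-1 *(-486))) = 31 / 13932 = 0.00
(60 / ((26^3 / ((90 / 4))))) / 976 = 675 / 8577088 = 0.00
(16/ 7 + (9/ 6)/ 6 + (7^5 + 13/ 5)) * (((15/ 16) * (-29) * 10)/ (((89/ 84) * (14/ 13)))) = -4005869.13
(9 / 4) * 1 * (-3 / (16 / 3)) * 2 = -81 / 32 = -2.53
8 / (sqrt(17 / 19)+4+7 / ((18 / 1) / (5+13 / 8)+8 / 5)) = 1.22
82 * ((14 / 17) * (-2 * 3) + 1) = -5494 / 17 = -323.18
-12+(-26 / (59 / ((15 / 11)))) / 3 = -7918 / 649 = -12.20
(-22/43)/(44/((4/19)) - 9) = -11/4300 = -0.00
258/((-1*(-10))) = 129/5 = 25.80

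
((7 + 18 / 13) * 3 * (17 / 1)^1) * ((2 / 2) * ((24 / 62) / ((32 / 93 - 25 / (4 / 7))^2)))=297784512 / 3389432917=0.09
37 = 37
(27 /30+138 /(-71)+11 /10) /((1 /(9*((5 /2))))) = 90 /71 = 1.27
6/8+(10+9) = 79/4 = 19.75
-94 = -94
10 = 10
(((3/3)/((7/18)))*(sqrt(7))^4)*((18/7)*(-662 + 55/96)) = -1714419/8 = -214302.38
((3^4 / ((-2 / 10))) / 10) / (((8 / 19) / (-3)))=4617 / 16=288.56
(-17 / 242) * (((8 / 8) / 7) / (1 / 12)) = -102 / 847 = -0.12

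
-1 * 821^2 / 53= -12717.75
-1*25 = -25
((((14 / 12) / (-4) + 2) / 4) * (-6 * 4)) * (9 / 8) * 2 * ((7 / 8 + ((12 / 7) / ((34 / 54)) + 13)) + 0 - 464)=157167063 / 15232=10318.22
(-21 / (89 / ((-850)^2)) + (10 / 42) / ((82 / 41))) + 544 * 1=-635211083 / 3738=-169933.41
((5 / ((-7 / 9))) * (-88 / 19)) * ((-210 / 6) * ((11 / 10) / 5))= -4356 / 19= -229.26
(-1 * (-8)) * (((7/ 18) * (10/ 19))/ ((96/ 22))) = 385/ 1026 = 0.38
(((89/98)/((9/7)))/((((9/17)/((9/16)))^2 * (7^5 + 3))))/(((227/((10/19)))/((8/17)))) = 1513/29232616896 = 0.00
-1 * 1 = -1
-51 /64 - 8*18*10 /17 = -93027 /1088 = -85.50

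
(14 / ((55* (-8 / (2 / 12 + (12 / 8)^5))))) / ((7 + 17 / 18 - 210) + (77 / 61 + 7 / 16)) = 190869 / 154873400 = 0.00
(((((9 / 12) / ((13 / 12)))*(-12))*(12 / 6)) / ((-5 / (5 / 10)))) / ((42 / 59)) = 2.33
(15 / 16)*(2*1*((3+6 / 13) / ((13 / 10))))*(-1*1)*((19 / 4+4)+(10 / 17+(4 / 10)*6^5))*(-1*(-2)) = -715979925 / 22984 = -31151.23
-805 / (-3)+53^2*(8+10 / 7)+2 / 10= 2809106 / 105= 26753.39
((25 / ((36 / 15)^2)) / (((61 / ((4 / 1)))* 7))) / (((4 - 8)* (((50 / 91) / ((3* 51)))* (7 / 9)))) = -49725 / 13664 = -3.64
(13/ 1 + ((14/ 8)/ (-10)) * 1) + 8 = 833/ 40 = 20.82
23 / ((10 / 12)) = 138 / 5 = 27.60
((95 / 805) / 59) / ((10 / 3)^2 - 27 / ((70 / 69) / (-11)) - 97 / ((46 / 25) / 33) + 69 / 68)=-58140 / 41704982549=-0.00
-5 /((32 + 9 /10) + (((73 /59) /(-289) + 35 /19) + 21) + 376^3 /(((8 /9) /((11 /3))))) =-16198450 /710380535818711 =-0.00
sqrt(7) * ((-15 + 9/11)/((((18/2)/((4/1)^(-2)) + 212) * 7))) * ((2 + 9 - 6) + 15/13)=-240 * sqrt(7)/6853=-0.09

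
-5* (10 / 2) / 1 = -25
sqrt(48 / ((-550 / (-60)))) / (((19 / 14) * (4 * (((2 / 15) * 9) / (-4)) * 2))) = -14 * sqrt(110) / 209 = -0.70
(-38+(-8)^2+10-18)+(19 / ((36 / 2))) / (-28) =17.96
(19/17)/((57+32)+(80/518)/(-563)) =2770523/220620441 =0.01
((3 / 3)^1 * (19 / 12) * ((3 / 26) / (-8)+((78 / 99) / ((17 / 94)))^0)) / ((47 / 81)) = 105165 / 39104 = 2.69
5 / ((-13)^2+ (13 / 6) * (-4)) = 15 / 481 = 0.03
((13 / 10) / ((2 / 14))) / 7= 13 / 10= 1.30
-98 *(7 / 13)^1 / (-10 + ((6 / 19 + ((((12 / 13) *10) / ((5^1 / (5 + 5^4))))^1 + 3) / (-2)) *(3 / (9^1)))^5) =1552442444408128 / 8134634586202082747794115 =0.00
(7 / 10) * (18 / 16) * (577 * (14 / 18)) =28273 / 80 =353.41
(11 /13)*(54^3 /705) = 577368 /3055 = 188.99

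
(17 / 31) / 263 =17 / 8153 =0.00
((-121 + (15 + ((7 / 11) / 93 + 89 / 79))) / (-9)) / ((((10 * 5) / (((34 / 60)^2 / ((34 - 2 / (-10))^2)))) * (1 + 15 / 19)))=72037517 / 2014913280600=0.00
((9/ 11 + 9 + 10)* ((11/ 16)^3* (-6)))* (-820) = 8111235/ 256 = 31684.51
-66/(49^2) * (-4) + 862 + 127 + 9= 2396462/2401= 998.11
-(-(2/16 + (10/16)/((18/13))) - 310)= 44723/144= 310.58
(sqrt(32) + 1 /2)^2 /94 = 2*sqrt(2) /47 + 129 /376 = 0.40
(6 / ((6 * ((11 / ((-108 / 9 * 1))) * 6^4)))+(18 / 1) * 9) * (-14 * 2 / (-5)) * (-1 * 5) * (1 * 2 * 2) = -5388740 / 297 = -18143.91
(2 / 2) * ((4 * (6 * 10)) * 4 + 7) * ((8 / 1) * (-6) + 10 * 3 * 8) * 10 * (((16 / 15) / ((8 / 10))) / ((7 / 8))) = 19804160 / 7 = 2829165.71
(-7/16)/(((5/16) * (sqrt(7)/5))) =-sqrt(7) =-2.65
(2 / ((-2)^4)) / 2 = 1 / 16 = 0.06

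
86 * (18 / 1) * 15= 23220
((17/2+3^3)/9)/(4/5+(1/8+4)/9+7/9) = 1420/733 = 1.94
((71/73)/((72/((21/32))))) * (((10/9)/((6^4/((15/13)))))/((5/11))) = 0.00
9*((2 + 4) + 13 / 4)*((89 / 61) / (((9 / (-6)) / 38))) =-187701 / 61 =-3077.07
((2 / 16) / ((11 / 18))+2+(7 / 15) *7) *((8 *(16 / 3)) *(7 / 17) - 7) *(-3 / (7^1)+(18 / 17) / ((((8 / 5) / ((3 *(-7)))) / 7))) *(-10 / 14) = 55981333 / 13872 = 4035.56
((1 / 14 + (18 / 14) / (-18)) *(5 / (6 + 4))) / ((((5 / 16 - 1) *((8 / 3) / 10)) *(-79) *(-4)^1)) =0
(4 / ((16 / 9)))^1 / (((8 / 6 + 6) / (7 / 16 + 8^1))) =3645 / 1408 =2.59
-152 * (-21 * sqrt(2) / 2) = 1596 * sqrt(2) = 2257.08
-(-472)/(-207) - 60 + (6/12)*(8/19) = -244120/3933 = -62.07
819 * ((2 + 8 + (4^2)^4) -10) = 53673984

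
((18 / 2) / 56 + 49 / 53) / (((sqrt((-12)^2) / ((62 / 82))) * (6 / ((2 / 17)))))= 99851 / 74473056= 0.00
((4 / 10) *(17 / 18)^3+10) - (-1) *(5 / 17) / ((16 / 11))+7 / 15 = 10911631 / 991440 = 11.01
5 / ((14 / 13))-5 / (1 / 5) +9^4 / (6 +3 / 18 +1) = 538869 / 602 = 895.13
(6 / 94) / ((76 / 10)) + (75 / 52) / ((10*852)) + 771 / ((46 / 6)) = 61012071479 / 606639904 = 100.57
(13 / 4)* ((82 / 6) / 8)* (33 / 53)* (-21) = -72.60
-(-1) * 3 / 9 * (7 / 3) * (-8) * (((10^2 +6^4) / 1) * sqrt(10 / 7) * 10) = -111680 * sqrt(70) / 9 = -103820.21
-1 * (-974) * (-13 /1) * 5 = -63310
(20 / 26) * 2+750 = 9770 / 13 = 751.54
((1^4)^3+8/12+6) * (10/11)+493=16499/33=499.97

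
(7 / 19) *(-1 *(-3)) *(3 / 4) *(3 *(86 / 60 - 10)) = -16191 / 760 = -21.30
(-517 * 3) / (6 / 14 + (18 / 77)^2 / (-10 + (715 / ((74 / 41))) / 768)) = -1652208253465 / 450399379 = -3668.32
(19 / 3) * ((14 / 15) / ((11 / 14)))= 7.52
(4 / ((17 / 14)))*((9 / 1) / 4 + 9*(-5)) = -2394 / 17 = -140.82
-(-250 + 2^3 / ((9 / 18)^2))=218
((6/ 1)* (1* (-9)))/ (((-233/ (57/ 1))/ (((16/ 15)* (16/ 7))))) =262656/ 8155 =32.21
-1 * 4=-4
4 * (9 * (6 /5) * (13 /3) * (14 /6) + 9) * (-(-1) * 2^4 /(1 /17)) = 643008 /5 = 128601.60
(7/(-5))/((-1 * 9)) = 7/45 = 0.16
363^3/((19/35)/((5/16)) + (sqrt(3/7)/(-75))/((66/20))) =1381153244625 *sqrt(21)/150961186 + 2078359402511700/75480593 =27576943.15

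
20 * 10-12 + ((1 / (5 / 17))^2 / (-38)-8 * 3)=155511 / 950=163.70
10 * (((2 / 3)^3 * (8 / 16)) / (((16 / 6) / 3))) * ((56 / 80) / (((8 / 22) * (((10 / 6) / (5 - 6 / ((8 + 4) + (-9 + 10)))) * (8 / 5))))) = 5.46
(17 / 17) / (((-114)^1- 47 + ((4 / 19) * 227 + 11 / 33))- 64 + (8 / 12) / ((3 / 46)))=-171 / 28498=-0.01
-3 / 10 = -0.30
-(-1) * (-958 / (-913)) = 958 / 913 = 1.05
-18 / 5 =-3.60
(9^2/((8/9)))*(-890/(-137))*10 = 1622025/274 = 5919.80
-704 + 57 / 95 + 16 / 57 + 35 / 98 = -2804021 / 3990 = -702.76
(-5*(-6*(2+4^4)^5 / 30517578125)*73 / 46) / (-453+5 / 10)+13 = 1150886518634491 / 127044677734375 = 9.06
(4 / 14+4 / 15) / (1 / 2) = 116 / 105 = 1.10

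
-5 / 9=-0.56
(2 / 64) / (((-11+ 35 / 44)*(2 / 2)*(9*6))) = -11 / 193968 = -0.00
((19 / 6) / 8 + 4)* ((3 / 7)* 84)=633 / 4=158.25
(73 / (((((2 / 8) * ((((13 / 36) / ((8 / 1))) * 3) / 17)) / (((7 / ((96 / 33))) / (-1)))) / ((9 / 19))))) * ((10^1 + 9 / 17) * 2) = -217330344 / 247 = -879879.94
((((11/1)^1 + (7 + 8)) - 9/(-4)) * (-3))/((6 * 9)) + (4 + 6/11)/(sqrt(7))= -113/72 + 50 * sqrt(7)/77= 0.15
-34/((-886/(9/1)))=153/443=0.35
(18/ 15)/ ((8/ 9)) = 27/ 20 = 1.35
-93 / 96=-31 / 32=-0.97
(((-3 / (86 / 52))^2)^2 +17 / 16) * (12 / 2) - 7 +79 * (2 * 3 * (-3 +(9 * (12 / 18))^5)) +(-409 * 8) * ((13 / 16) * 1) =100698946505031 / 27350408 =3681807.84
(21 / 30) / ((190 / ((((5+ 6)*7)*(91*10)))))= 49049 / 190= 258.15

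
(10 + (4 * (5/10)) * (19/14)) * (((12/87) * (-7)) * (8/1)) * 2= -5696/29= -196.41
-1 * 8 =-8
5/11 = 0.45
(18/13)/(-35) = -18/455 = -0.04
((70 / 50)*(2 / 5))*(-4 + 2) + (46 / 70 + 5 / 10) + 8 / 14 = 213 / 350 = 0.61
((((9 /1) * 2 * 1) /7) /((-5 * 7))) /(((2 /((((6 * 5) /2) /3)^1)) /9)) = -81 /49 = -1.65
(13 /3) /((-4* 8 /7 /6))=-91 /16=-5.69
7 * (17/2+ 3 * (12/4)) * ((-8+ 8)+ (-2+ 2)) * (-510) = 0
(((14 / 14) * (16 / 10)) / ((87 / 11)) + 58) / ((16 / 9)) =37977 / 1160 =32.74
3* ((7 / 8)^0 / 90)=1 / 30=0.03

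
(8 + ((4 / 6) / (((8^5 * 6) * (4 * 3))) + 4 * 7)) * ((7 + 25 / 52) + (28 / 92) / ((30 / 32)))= 3567994511513 / 12697731072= 280.99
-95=-95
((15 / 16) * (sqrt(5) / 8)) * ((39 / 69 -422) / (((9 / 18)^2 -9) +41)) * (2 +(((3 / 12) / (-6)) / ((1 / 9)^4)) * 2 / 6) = 1502415 * sqrt(5) / 11008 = 305.19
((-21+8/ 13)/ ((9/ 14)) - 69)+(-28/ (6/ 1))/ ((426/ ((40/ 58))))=-24263017/ 240903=-100.72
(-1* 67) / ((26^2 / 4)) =-0.40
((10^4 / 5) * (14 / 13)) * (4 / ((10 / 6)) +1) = 95200 / 13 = 7323.08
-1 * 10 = -10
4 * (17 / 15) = 68 / 15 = 4.53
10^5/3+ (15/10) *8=100036/3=33345.33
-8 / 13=-0.62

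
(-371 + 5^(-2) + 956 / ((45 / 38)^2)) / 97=125854 / 39285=3.20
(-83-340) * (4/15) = -564/5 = -112.80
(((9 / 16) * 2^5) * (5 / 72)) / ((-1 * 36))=-5 / 144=-0.03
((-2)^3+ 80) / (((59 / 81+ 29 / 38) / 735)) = 162887760 / 4591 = 35479.80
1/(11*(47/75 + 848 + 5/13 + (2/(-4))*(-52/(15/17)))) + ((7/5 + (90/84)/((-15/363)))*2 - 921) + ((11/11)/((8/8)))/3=-959324369621/989275980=-969.72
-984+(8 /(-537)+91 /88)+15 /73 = -3390268253 /3449688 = -982.78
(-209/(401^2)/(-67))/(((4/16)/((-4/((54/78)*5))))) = -43472/484815015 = -0.00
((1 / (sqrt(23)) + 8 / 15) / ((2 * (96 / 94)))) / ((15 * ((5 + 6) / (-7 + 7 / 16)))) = -329 / 31680- 329 * sqrt(23) / 388608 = -0.01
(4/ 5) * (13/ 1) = 52/ 5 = 10.40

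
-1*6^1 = -6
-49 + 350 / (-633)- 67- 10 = -80108 / 633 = -126.55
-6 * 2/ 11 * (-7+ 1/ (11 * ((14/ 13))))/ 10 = 639/ 847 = 0.75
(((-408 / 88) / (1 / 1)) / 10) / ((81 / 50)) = -85 / 297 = -0.29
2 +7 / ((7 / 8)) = 10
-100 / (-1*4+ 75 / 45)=300 / 7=42.86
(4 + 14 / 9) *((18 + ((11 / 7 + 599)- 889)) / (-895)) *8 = 50480 / 3759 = 13.43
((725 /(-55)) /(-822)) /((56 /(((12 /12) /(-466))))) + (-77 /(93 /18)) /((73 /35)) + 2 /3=-3459489010631 /533977552416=-6.48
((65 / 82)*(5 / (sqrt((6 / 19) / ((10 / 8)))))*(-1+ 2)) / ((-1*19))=-325*sqrt(570) / 18696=-0.42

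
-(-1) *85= 85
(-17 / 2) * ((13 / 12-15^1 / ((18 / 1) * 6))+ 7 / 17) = -415 / 36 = -11.53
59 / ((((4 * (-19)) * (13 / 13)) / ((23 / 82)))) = -1357 / 6232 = -0.22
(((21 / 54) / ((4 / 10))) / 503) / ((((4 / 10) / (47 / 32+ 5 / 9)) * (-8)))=-102025 / 83441664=-0.00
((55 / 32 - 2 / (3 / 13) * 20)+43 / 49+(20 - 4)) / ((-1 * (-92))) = -727883 / 432768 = -1.68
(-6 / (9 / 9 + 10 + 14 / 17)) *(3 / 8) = -51 / 268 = -0.19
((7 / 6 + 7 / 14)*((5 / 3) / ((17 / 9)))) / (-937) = -25 / 15929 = -0.00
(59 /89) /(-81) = -59 /7209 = -0.01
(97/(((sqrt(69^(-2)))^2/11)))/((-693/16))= -821008/7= -117286.86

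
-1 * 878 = -878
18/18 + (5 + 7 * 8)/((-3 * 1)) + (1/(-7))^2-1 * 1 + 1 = -2839/147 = -19.31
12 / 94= 6 / 47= 0.13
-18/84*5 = -1.07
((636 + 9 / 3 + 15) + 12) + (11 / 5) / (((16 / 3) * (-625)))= 33299967 / 50000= 666.00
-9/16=-0.56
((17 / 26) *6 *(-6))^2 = 93636 / 169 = 554.06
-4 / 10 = -2 / 5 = -0.40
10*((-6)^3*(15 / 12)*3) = -8100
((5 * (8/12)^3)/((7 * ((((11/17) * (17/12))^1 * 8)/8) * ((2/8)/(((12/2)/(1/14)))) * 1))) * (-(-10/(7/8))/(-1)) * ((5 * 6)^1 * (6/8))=-1536000/77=-19948.05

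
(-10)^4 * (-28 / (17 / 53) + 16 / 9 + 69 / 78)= -1683325000 / 1989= -846317.24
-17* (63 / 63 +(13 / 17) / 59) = -1016 / 59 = -17.22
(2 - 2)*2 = 0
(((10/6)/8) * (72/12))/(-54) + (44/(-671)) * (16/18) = -1073/13176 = -0.08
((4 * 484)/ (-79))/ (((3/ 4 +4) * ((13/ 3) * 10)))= -11616/ 97565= -0.12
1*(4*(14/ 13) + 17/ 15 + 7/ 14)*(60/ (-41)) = -4634/ 533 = -8.69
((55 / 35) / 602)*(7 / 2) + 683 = 822343 / 1204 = 683.01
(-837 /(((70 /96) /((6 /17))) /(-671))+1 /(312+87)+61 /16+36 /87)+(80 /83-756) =354087230696569 /1306134480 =271095.54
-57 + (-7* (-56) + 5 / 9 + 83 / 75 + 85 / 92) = 6988033 / 20700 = 337.59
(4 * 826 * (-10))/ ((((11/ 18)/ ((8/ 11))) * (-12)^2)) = -33040/ 121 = -273.06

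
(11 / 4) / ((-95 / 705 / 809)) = -1254759 / 76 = -16509.99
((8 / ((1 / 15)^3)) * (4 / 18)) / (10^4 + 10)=600 / 1001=0.60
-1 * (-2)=2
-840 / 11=-76.36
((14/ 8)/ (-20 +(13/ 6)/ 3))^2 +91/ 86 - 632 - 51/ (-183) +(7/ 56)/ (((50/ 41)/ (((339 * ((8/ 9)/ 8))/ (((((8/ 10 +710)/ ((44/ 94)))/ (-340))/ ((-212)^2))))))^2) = 957719809232043427999239789089/ 79310431444248155772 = 12075584406.64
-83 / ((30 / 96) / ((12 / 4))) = -3984 / 5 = -796.80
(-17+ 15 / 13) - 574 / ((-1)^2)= -7668 / 13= -589.85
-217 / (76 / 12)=-651 / 19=-34.26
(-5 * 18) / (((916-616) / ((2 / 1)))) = -3 / 5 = -0.60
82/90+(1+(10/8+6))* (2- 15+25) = 4496/45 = 99.91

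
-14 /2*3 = -21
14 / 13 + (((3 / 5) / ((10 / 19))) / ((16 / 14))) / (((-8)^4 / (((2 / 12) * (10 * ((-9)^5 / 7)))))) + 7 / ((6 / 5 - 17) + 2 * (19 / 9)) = -6550590343 / 2219376640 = -2.95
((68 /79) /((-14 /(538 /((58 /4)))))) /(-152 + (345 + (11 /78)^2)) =-222577056 /18832778321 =-0.01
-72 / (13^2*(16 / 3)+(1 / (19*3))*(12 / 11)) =-11286 / 141287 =-0.08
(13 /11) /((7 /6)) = 78 /77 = 1.01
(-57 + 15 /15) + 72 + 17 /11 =193 /11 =17.55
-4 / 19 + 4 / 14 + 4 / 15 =682 / 1995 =0.34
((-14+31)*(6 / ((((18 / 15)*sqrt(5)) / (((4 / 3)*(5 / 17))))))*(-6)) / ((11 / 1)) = -40*sqrt(5) / 11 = -8.13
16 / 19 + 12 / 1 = 244 / 19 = 12.84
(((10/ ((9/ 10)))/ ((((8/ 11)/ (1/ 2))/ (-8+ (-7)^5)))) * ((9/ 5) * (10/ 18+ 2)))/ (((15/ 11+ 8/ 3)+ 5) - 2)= -77993575/ 928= -84044.80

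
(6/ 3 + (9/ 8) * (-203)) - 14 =-1923/ 8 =-240.38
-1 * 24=-24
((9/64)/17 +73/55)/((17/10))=79919/101728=0.79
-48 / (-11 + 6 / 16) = 384 / 85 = 4.52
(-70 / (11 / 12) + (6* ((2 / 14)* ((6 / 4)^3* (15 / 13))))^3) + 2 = -19721201867 / 530513984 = -37.17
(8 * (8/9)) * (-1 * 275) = -17600/9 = -1955.56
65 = 65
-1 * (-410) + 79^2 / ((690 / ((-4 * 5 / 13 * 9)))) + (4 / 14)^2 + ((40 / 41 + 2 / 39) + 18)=547597844 / 1802073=303.87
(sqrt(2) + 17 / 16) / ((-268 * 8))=-sqrt(2) / 2144 - 17 / 34304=-0.00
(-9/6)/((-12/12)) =3/2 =1.50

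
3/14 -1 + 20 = 19.21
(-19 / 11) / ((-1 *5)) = 19 / 55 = 0.35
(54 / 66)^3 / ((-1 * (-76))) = 729 / 101156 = 0.01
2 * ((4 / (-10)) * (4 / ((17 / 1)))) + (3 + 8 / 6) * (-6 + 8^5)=36201962 / 255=141968.48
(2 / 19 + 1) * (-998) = -1103.05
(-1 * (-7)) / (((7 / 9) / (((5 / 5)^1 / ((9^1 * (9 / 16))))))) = 16 / 9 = 1.78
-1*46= -46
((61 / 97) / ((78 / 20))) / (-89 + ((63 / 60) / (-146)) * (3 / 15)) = -8906000 / 4915709643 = -0.00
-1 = -1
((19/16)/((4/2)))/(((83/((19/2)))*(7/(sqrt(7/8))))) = 361*sqrt(14)/148736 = 0.01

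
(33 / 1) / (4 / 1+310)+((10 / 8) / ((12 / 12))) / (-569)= 36769 / 357332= 0.10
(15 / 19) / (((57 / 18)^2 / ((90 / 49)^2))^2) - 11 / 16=-136609063504289 / 228387487860784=-0.60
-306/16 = -153/8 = -19.12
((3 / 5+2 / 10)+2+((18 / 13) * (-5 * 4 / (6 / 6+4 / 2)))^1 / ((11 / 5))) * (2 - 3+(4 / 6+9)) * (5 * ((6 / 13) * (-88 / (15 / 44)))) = 1405184 / 195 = 7206.07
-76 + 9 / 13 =-979 / 13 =-75.31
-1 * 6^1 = -6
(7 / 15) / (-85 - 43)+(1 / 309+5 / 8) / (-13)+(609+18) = 1611808147 / 2570880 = 626.95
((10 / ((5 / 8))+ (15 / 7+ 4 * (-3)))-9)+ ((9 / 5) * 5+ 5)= 78 / 7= 11.14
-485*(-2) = 970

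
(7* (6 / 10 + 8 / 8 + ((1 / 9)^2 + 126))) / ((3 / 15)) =361781 / 81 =4466.43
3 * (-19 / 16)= -57 / 16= -3.56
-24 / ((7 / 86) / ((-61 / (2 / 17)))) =1070184 / 7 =152883.43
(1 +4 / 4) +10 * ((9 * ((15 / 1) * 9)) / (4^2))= 6091 / 8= 761.38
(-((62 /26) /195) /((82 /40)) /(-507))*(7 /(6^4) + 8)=321625 /3414638916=0.00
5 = 5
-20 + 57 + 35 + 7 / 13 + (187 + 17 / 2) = 268.04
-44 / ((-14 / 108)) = 2376 / 7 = 339.43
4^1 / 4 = 1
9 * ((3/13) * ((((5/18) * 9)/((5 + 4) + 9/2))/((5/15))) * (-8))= -120/13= -9.23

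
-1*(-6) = 6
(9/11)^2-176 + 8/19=-402117/2299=-174.91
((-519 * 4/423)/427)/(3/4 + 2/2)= -2768/421449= -0.01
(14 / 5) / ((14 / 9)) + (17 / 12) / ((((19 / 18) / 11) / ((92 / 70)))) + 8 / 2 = 3352 / 133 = 25.20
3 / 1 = 3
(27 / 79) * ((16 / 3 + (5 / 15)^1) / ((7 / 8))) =2.21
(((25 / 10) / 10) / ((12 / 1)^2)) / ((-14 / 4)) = -1 / 2016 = -0.00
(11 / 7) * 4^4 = 2816 / 7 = 402.29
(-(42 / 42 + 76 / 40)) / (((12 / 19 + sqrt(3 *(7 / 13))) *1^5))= 14326 / 9515-10469 *sqrt(273) / 57090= -1.52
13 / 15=0.87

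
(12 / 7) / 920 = 3 / 1610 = 0.00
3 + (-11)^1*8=-85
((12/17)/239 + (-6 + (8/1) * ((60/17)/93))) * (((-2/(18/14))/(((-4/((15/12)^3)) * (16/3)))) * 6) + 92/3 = 4991688487/193463808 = 25.80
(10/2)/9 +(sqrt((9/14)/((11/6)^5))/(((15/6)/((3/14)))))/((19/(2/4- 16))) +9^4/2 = 3281.04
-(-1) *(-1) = -1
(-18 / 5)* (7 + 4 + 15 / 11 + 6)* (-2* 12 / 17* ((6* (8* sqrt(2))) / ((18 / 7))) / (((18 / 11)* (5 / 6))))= 542976* sqrt(2) / 425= 1806.79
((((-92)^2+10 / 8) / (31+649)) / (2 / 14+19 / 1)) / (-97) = -237027 / 35354560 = -0.01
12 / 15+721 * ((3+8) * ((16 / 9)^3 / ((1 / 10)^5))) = 16242688002916 / 3645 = 4456155830.70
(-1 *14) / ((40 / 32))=-56 / 5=-11.20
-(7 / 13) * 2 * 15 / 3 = -70 / 13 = -5.38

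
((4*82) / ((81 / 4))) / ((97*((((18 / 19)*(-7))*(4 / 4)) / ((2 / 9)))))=-0.01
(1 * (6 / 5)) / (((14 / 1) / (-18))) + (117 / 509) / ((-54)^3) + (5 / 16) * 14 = 2.83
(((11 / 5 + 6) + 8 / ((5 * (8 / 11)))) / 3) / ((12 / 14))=182 / 45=4.04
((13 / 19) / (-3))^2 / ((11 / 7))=1183 / 35739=0.03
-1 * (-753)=753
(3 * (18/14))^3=19683/343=57.38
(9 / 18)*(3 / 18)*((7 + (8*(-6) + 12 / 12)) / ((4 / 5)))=-25 / 6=-4.17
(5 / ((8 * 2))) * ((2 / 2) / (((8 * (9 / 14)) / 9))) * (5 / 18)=175 / 1152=0.15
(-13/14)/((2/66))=-429/14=-30.64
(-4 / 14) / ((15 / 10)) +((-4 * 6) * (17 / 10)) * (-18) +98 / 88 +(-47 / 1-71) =2852033 / 4620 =617.32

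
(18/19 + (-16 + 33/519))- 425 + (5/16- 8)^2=-320509441/841472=-380.89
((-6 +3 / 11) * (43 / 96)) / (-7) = 129 / 352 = 0.37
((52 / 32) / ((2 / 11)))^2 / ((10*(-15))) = -0.53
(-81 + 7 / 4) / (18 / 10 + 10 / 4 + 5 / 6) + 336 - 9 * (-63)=273369 / 308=887.56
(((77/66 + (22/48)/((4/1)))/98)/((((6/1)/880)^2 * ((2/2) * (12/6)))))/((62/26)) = 1612325/27342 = 58.97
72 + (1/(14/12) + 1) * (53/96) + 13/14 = 49697/672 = 73.95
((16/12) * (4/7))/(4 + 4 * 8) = 0.02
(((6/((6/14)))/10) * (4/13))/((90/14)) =196/2925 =0.07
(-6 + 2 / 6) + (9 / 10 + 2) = -83 / 30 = -2.77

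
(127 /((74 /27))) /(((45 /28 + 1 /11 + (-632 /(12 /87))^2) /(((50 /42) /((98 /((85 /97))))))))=1781175 /75812217629561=0.00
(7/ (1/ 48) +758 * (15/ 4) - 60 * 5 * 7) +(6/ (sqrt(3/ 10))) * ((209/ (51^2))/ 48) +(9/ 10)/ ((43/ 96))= 209 * sqrt(30)/ 62424 +464619/ 430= 1080.53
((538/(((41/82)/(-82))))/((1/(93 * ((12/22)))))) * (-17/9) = 92996528/11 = 8454229.82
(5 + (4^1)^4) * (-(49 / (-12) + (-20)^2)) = -413337 / 4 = -103334.25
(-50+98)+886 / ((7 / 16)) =14512 / 7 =2073.14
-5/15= -1/3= -0.33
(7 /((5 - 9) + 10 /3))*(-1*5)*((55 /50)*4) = 231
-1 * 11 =-11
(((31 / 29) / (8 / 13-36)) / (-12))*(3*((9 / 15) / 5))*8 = 1209 / 166750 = 0.01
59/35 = 1.69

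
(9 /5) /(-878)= -9 /4390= -0.00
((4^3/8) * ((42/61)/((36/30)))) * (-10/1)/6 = -1400/183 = -7.65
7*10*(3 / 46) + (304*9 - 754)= 45691 / 23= 1986.57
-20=-20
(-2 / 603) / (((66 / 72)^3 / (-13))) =4992 / 89177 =0.06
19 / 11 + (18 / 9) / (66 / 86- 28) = 21303 / 12881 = 1.65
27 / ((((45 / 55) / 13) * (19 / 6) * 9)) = 286 / 19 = 15.05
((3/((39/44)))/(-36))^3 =-1331/1601613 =-0.00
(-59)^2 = 3481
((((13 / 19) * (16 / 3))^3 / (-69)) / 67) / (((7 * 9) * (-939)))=8998912 / 50647102217523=0.00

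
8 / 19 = 0.42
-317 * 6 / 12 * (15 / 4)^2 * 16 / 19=-71325 / 38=-1876.97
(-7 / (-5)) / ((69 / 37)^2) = 9583 / 23805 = 0.40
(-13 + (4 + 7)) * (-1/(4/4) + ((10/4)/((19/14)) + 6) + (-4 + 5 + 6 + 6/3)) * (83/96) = -24983/912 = -27.39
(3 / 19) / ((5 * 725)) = 3 / 68875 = 0.00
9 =9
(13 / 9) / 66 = 13 / 594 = 0.02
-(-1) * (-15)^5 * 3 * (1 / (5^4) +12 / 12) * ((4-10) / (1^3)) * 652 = 8926284240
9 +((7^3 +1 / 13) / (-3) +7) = -3836 / 39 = -98.36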